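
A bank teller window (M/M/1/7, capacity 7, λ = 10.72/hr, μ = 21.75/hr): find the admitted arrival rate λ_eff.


ρ = 0.4929; P_K = (1−ρ)ρ^7/(1−ρ^8) = 0.003596
λ_eff = λ(1 − P_K) = 10.72·(1 − 0.003596) = 10.72·0.996404 = 10.6815 /hr

Final: 10.6815 /hr


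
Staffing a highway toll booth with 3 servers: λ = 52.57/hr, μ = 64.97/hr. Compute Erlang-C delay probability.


a = λ/μ = 0.8091; ρ = a/3 = 0.2697
P₀ = 0.442988 (from M/M/c formula)
C(c,a) = [a^c/(c!(1−ρ))]·P₀ = [0.52976/(6·0.7303)]·0.442988
= 0.12090·0.442988 = 0.053558

Final: 0.053558


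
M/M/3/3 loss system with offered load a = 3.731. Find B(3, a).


B(c,a) = (a^c/c!) / Σ_{k=0}^{c} a^k/k!
a^3/3! = 8.656144
Σ terms (k=0..3): 1.00000 + 3.73100 + 6.96018 + 8.65614 = 20.347325
B = 8.656144/20.347325 = 0.425419

Final: 0.425419


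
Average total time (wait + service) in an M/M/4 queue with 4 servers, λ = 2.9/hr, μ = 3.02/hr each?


a = 0.9603; ρ = 0.2401; P₀ = 0.382333
Lq = P₀·a^c·ρ/(c!(1−ρ)²) = 0.005631
Wq = Lq/λ = 0.005631/2.9 = 0.001942 hr
W = Wq + 1/μ = 0.001942 + 0.33113 = 0.33307 hr

Final: 0.33307 hr


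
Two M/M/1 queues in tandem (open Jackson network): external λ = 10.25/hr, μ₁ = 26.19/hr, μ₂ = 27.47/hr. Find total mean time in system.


Each node sees arrival rate λ = 10.25/hr (tandem ⇒ throughput preserved).
W₁ = 1/(μ₁−λ) = 1/(26.19−10.25) = 0.06274 hr
W₂ = 1/(μ₂−λ) = 1/(27.47−10.25) = 0.05807 hr
W_total = W₁ + W₂ = 0.06274 + 0.05807 = 0.12081 hr

Final: 0.12081 hr


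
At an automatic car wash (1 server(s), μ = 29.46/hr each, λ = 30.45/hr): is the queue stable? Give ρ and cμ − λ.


Total capacity cμ = 1·29.46 = 29.46/hr
ρ = λ/(cμ) = 30.45/29.46 = 1.0336
Stable ⇔ ρ < 1: NO
Spare capacity = cμ − λ = 29.46 − 30.45 = -0.99/hr

Final: ρ = 1.0336; unstable; margin = -0.99/hr


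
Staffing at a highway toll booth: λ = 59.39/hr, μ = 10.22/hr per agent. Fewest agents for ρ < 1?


Stability requires cμ > λ ⇔ c > λ/μ.
λ/μ = 59.39/10.22 = 5.8112
Minimum integer c = ⌊5.8112⌋ + 1 = 6
Check: 6·10.22 = 61.32 > 59.39, while 5·10.22 = 51.10 ≤ 59.39

Final: 6 servers


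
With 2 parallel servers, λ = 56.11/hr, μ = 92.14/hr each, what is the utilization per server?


ρ = λ/(cμ) = 56.11/(2·92.14) = 56.11/184.28 = 0.3045

Final: 0.3045


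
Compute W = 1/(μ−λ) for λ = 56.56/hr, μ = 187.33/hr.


W = 1/(μ−λ) = 1/(187.33 − 56.56) = 1/130.77 = 0.007647 hr

Final: 0.007647 hr


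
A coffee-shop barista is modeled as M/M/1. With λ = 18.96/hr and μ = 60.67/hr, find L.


ρ = λ/μ = 18.96/60.67 = 0.3125
L = ρ/(1−ρ) = 0.3125/(1 − 0.3125) = 0.3125/0.6875 = 0.4546

Final: 0.4546


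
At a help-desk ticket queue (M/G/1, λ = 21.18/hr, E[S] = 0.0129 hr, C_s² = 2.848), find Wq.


ρ = λ·E[S] = 21.18·0.0129 = 0.2732
E[S²] = E[S]²(1+C_s²) = 0.0129²·(1+2.848) = 0.0006403
Wq = λ·E[S²]/(2(1−ρ)) = 21.18·0.0006403/(2·0.7268) = 0.009331 hr

Final: 0.009331 hr


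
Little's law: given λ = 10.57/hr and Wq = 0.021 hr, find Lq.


Lq = λWq = 10.57·0.021 = 0.2220

Final: 0.2220


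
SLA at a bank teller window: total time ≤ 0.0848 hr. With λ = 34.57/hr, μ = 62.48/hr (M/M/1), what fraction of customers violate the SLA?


W ~ Exponential(μ−λ) for M/M/1.
μ − λ = 62.48 − 34.57 = 27.9100
P(W > t) = e^{−(μ−λ)t} = e^{−2.3668} = 0.093783

Final: 0.093783


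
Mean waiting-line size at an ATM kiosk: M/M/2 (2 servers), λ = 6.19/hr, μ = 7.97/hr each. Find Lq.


a = λ/μ = 0.7767; ρ = a/2 = 0.3883
P₀ = 0.440578
Lq = P₀·a^c·ρ / (c!·(1−ρ)²) = 0.440578·0.60320·0.3883/(2·0.37414)
= 0.13792

Final: 0.13792


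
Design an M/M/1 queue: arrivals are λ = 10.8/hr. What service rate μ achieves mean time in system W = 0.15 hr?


W = 1/(μ−λ) ⇒ μ − λ = 1/W = 1/0.15 = 6.6667
μ = λ + 1/W = 10.8 + 6.6667 = 17.4667 per hr

Final: 17.4667 /hr


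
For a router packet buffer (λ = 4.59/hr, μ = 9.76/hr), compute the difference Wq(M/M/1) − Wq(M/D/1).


ρ = 4.59/9.76 = 0.4703
Wq(M/M/1) = ρ/(μ−λ) = 0.4703/5.17 = 0.09096 hr
Wq(M/D/1) = ρ/(2(μ−λ)) = 0.04548 hr
Savings = 0.09096 − 0.04548 = 0.04548 hr

Final: 0.04548 hr


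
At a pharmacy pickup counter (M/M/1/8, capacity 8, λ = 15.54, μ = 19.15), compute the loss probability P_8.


ρ = λ/μ = 15.54/19.15 = 0.8115
P_K = (1−ρ)ρ^K/(1−ρ^(K+1)) = (0.1885·0.188043)/(1 − 0.152595)
= 0.035448/0.847405 = 0.041832

Final: 0.041832


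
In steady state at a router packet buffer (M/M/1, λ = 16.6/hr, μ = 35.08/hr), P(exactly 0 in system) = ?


ρ = 16.6/35.08 = 0.4732
P_n = (1−ρ)·ρ^n = (1 − 0.4732)·0.4732^0 = 0.5268·1.000000 = 0.526796

Final: 0.526796


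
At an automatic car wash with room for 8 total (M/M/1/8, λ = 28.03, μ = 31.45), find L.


ρ = 28.03/31.45 = 0.8913
L = ρ[1 − (K+1)ρ^K + Kρ^(K+1)] / [(1−ρ)(1−ρ^(K+1))]
Numerator: 0.8913·(1 − 9·0.398125 + 8·0.354831) = 0.227738
Denominator: (0.1087)·(0.645169) = 0.070158
L = 0.227738/0.070158 = 3.2461

Final: 3.2461


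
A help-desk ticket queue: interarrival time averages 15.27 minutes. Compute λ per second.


λ = 1/(interarrival time) in consistent units.
1 second = 0.0166667 min, so λ = 0.0166667/15.27 = 0.001091 per second

Final: 0.001091 /sec


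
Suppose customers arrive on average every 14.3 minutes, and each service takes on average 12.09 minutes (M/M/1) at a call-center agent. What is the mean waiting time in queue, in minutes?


λ = 60/14.3 = 4.1958 /hr
μ = 60/12.09 = 4.9628 /hr
ρ = λ/μ = 4.1958/4.9628 = 0.8455
Wq = ρ/(μ−λ) = 0.8455/(4.9628−4.1958) = 1.10232 hr
In minutes: 1.10232·60 = 66.139 min

Final: 66.139 min


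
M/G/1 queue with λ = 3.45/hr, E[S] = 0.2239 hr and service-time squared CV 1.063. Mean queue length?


ρ = λ·E[S] = 3.45·0.2239 = 0.7725
Lq = ρ²(1+C_s²)/(2(1−ρ)) = 0.5967·(1+1.063)/(2·0.2275)
= 0.5967·2.0630/0.4551 = 2.70488

Final: 2.70488


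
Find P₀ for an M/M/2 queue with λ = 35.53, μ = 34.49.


a = λ/μ = 35.53/34.49 = 1.0302; ρ = a/c = 0.5151
Σ_{k=0}^{1} a^k/k! (terms k=0..1) = 1.00000 + 1.03015 = 2.03015
Tail: a^2/(2!(1−ρ)) = 1.06122/(2·0.4849) = 1.09421
P₀ = 1/(2.03015 + 1.09421) = 1/3.12436 = 0.320065

Final: 0.320065


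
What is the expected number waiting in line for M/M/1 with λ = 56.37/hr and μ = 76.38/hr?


ρ = 56.37/76.38 = 0.7380
Lq = ρ²/(1−ρ) = 0.5447/0.2620 = 2.0791

Final: 2.0791


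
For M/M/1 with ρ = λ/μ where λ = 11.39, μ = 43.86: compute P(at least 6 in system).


ρ = 11.39/43.86 = 0.2597
P(N ≥ n) = ρ^n = 0.2597^6 = 0.0003067

Final: 0.0003067


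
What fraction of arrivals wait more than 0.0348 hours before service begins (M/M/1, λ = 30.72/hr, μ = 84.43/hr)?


ρ = 30.72/84.43 = 0.3639
P(Wq > t) = ρ·e^{−(μ−λ)t} = 0.3639·e^{−1.8691}
= 0.3639·0.154261 = 0.056128

Final: 0.056128


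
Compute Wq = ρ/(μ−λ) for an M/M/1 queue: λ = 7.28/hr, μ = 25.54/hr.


ρ = 7.28/25.54 = 0.2850
Wq = ρ/(μ−λ) = 0.2850/(25.54 − 7.28) = 0.2850/18.26 = 0.01561 hr

Final: 0.01561 hr


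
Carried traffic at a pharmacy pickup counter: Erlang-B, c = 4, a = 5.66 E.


B(4,5.66) = 0.447018 (Erlang-B)
Carried load = a(1 − B) = 5.66·(1 − 0.447018) = 5.66·0.552982 = 3.1299 E

Final: 3.1299 Erlangs


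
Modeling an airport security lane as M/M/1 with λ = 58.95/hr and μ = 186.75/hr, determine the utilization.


ρ = λ/μ = 58.95/186.75 = 0.3157

Final: 0.3157


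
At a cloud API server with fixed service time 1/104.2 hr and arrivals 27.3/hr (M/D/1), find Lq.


ρ = 27.3/104.2 = 0.2620
M/D/1: Lq = ρ²/(2(1−ρ)) = 0.06864/(2·0.7380) = 0.04651

Final: 0.04651


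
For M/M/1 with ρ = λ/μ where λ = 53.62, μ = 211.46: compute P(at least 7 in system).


ρ = 53.62/211.46 = 0.2536
P(N ≥ n) = ρ^n = 0.2536^7 = 0.00006740

Final: 0.00006740


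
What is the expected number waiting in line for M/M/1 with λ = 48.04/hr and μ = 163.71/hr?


ρ = 48.04/163.71 = 0.2934
Lq = ρ²/(1−ρ) = 0.08611/0.7066 = 0.1219

Final: 0.1219


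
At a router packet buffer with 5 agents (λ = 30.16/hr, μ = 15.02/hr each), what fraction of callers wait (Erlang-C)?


a = λ/μ = 2.0080; ρ = a/5 = 0.4016
P₀ = 0.133238 (from M/M/c formula)
C(c,a) = [a^c/(c!(1−ρ))]·P₀ = [32.64427/(120·0.5984)]·0.133238
= 0.45460·0.133238 = 0.060570

Final: 0.060570


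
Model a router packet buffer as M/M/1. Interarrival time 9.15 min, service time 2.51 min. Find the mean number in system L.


λ = 60/9.15 = 6.5574 /hr
μ = 60/2.51 = 23.9044 /hr
ρ = λ/μ = 6.5574/23.9044 = 0.2743
L = ρ/(1−ρ) = 0.2743/0.7257 = 0.3780

Final: 0.3780


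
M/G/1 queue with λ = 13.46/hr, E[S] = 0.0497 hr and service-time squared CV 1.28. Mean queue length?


ρ = λ·E[S] = 13.46·0.0497 = 0.6690
Lq = ρ²(1+C_s²)/(2(1−ρ)) = 0.4475·(1+1.28)/(2·0.3310)
= 0.4475·2.2800/0.6621 = 1.54110

Final: 1.54110


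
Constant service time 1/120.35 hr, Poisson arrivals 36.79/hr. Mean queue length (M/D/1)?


ρ = 36.79/120.35 = 0.3057
M/D/1: Lq = ρ²/(2(1−ρ)) = 0.09345/(2·0.6943) = 0.06730

Final: 0.06730


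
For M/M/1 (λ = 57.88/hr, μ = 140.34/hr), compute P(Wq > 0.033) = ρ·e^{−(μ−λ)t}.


ρ = 57.88/140.34 = 0.4124
P(Wq > t) = ρ·e^{−(μ−λ)t} = 0.4124·e^{−2.7212}
= 0.4124·0.065797 = 0.027136

Final: 0.027136


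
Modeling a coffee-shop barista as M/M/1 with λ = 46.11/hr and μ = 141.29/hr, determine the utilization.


ρ = λ/μ = 46.11/141.29 = 0.3264

Final: 0.3264


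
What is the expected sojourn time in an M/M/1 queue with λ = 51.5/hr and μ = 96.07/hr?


W = 1/(μ−λ) = 1/(96.07 − 51.5) = 1/44.57 = 0.02244 hr

Final: 0.02244 hr


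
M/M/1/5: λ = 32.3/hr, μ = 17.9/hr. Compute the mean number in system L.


ρ = 32.3/17.9 = 1.8045
L = ρ[1 − (K+1)ρ^K + Kρ^(K+1)] / [(1−ρ)(1−ρ^(K+1))]
Numerator: 1.8045·(1 − 6·19.131431 + 5·34.522079) = 106.142151
Denominator: (-0.8045)·(-33.522079) = 26.967483
L = 106.142151/26.967483 = 3.9359

Final: 3.9359


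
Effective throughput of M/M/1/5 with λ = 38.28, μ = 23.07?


ρ = 1.6593; P_K = (1−ρ)ρ^5/(1−ρ^6) = 0.417331
λ_eff = λ(1 − P_K) = 38.28·(1 − 0.417331) = 38.28·0.582669 = 22.3046 /hr

Final: 22.3046 /hr


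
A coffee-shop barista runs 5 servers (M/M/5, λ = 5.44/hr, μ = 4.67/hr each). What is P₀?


a = λ/μ = 5.44/4.67 = 1.1649; ρ = a/c = 0.2330
Σ_{k=0}^{4} a^k/k! (terms k=0..4) = 1.00000 + 1.16488 + 0.67848 + 0.26345 + 0.07672 = 3.18353
Tail: a^5/(5!(1−ρ)) = 2.14492/(120·0.7670) = 0.02330
P₀ = 1/(3.18353 + 0.02330) = 1/3.20683 = 0.311834

Final: 0.311834


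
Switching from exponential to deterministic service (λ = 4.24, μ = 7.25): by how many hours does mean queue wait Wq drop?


ρ = 4.24/7.25 = 0.5848
Wq(M/M/1) = ρ/(μ−λ) = 0.5848/3.01 = 0.19429 hr
Wq(M/D/1) = ρ/(2(μ−λ)) = 0.09715 hr
Savings = 0.19429 − 0.09715 = 0.09715 hr

Final: 0.09715 hr


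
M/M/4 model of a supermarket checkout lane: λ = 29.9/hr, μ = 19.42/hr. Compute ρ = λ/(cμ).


ρ = λ/(cμ) = 29.9/(4·19.42) = 29.9/77.68 = 0.3849

Final: 0.3849


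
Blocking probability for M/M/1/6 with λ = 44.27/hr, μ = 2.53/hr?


ρ = λ/μ = 44.27/2.53 = 17.4980
P_K = (1−ρ)ρ^K/(1−ρ^(K+1)) = (-16.4980·28703443.727240)/(1 − 502253539.053323)
= -473550095.326083/-502253538.053323 = 0.942851

Final: 0.942851


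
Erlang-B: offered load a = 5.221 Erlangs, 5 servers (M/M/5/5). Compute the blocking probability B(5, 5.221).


B(c,a) = (a^c/c!) / Σ_{k=0}^{c} a^k/k!
a^5/5! = 32.328624
Σ terms (k=0..5): 1.00000 + 5.22100 + 13.62942 + 23.71973 + 30.96018 + 32.32862 = 106.858963
B = 32.328624/106.858963 = 0.302535

Final: 0.302535


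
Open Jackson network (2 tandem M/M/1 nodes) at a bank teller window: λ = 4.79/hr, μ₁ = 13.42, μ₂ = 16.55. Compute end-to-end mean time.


Each node sees arrival rate λ = 4.79/hr (tandem ⇒ throughput preserved).
W₁ = 1/(μ₁−λ) = 1/(13.42−4.79) = 0.11587 hr
W₂ = 1/(μ₂−λ) = 1/(16.55−4.79) = 0.08503 hr
W_total = W₁ + W₂ = 0.11587 + 0.08503 = 0.20091 hr

Final: 0.20091 hr


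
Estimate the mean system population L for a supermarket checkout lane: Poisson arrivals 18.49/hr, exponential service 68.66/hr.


ρ = λ/μ = 18.49/68.66 = 0.2693
L = ρ/(1−ρ) = 0.2693/(1 − 0.2693) = 0.2693/0.7307 = 0.3685

Final: 0.3685


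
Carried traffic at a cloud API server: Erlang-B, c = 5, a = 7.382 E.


B(5,7.382) = 0.446554 (Erlang-B)
Carried load = a(1 − B) = 7.382·(1 − 0.446554) = 7.382·0.553446 = 4.0855 E

Final: 4.0855 Erlangs


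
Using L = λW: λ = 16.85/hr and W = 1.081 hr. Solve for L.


L = λW = 16.85·1.081 = 18.2149

Final: 18.2149


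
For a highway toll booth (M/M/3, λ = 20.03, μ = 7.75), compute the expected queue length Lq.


a = λ/μ = 2.5845; ρ = a/3 = 0.8615
P₀ = 0.036101
Lq = P₀·a^c·ρ / (c!·(1−ρ)²) = 0.036101·17.26385·0.8615/(6·0.01918)
= 4.66551

Final: 4.66551


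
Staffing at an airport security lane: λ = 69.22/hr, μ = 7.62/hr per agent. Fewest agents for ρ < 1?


Stability requires cμ > λ ⇔ c > λ/μ.
λ/μ = 69.22/7.62 = 9.0840
Minimum integer c = ⌊9.0840⌋ + 1 = 10
Check: 10·7.62 = 76.20 > 69.22, while 9·7.62 = 68.58 ≤ 69.22

Final: 10 servers


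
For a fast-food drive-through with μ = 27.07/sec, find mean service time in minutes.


Mean service time = 1/μ = 1/27.07 second = 0.03694 second
In minutes: 0.03694 × 0.0166667 = 0.0006157 min

Final: 0.0006157 min


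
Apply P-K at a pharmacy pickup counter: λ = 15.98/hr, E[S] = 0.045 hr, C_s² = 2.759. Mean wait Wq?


ρ = λ·E[S] = 15.98·0.045 = 0.7191
E[S²] = E[S]²(1+C_s²) = 0.045²·(1+2.759) = 0.007612
Wq = λ·E[S²]/(2(1−ρ)) = 15.98·0.007612/(2·0.2809) = 0.21652 hr

Final: 0.21652 hr


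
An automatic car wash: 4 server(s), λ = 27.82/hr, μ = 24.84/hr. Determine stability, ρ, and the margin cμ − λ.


Total capacity cμ = 4·24.84 = 99.36/hr
ρ = λ/(cμ) = 27.82/99.36 = 0.2800
Stable ⇔ ρ < 1: YES
Spare capacity = cμ − λ = 99.36 − 27.82 = 71.54/hr

Final: ρ = 0.2800; stable; margin = 71.54/hr


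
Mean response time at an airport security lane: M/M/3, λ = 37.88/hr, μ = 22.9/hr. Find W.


a = 1.6541; ρ = 0.5514; P₀ = 0.175323
Lq = P₀·a^c·ρ/(c!(1−ρ)²) = 0.36234
Wq = Lq/λ = 0.36234/37.88 = 0.009565 hr
W = Wq + 1/μ = 0.009565 + 0.04367 = 0.05323 hr

Final: 0.05323 hr


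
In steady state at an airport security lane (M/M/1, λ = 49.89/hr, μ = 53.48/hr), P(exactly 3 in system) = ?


ρ = 49.89/53.48 = 0.9329
P_n = (1−ρ)·ρ^n = (1 − 0.9329)·0.9329^3 = 0.06713·0.811832 = 0.054497

Final: 0.054497


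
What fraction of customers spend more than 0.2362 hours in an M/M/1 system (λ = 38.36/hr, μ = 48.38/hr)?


W ~ Exponential(μ−λ) for M/M/1.
μ − λ = 48.38 − 38.36 = 10.0200
P(W > t) = e^{−(μ−λ)t} = e^{−2.3667} = 0.093787

Final: 0.093787


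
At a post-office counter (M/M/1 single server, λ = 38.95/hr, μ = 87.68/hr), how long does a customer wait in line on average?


ρ = 38.95/87.68 = 0.4442
Wq = ρ/(μ−λ) = 0.4442/(87.68 − 38.95) = 0.4442/48.73 = 0.009116 hr

Final: 0.009116 hr


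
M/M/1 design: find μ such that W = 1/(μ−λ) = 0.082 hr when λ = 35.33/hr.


W = 1/(μ−λ) ⇒ μ − λ = 1/W = 1/0.082 = 12.1951
μ = λ + 1/W = 35.33 + 12.1951 = 47.5251 per hr

Final: 47.5251 /hr


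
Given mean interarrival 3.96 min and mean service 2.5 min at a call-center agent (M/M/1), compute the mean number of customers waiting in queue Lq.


λ = 60/3.96 = 15.1515 /hr
μ = 60/2.5 = 24.0000 /hr
ρ = λ/μ = 15.1515/24.0000 = 0.6313
Lq = ρ²/(1−ρ) = 0.3986/0.3687 = 1.0810

Final: 1.0810


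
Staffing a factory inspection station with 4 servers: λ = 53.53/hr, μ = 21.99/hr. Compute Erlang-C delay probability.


a = λ/μ = 2.4343; ρ = a/4 = 0.6086
P₀ = 0.079750 (from M/M/c formula)
C(c,a) = [a^c/(c!(1−ρ))]·P₀ = [35.11463/(24·0.3914)]·0.079750
= 3.73788·0.079750 = 0.298095

Final: 0.298095


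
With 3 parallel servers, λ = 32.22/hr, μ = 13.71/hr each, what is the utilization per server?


ρ = λ/(cμ) = 32.22/(3·13.71) = 32.22/41.13 = 0.7834

Final: 0.7834


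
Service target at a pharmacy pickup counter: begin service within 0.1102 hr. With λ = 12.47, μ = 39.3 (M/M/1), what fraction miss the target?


ρ = 12.47/39.3 = 0.3173
P(Wq > t) = ρ·e^{−(μ−λ)t} = 0.3173·e^{−2.9567}
= 0.3173·0.051992 = 0.016497

Final: 0.016497


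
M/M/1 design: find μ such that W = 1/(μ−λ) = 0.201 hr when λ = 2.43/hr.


W = 1/(μ−λ) ⇒ μ − λ = 1/W = 1/0.201 = 4.9751
μ = λ + 1/W = 2.43 + 4.9751 = 7.4051 per hr

Final: 7.4051 /hr


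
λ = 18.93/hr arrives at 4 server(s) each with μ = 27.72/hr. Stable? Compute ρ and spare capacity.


Total capacity cμ = 4·27.72 = 110.88/hr
ρ = λ/(cμ) = 18.93/110.88 = 0.1707
Stable ⇔ ρ < 1: YES
Spare capacity = cμ − λ = 110.88 − 18.93 = 91.95/hr

Final: ρ = 0.1707; stable; margin = 91.95/hr


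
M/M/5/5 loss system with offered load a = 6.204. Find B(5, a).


B(c,a) = (a^c/c!) / Σ_{k=0}^{c} a^k/k!
a^5/5! = 76.590993
Σ terms (k=0..5): 1.00000 + 6.20400 + 19.24481 + 39.79826 + 61.72711 + 76.59099 = 204.565170
B = 76.590993/204.565170 = 0.374409

Final: 0.374409


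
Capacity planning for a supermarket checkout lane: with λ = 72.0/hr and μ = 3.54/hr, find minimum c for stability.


Stability requires cμ > λ ⇔ c > λ/μ.
λ/μ = 72.0/3.54 = 20.3390
Minimum integer c = ⌊20.3390⌋ + 1 = 21
Check: 21·3.54 = 74.34 > 72.0, while 20·3.54 = 70.80 ≤ 72.0

Final: 21 servers


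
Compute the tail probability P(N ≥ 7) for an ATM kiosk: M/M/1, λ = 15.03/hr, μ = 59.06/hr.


ρ = 15.03/59.06 = 0.2545
P(N ≥ n) = ρ^n = 0.2545^7 = 0.00006913

Final: 0.00006913


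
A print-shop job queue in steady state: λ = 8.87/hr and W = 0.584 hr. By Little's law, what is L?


L = λW = 8.87·0.584 = 5.1801

Final: 5.1801


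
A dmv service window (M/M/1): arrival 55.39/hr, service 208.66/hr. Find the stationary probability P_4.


ρ = 55.39/208.66 = 0.2655
P_n = (1−ρ)·ρ^n = (1 − 0.2655)·0.2655^4 = 0.7345·0.004966 = 0.003647

Final: 0.003647


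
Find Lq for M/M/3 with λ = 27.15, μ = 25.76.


a = λ/μ = 1.0540; ρ = a/3 = 0.3513
P₀ = 0.343621
Lq = P₀·a^c·ρ / (c!·(1−ρ)²) = 0.343621·1.17077·0.3513/(6·0.42079)
= 0.05598

Final: 0.05598


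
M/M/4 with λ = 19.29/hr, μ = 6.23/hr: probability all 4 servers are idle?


a = λ/μ = 19.29/6.23 = 3.0963; ρ = a/c = 0.7741
Σ_{k=0}^{3} a^k/k! (terms k=0..3) = 1.00000 + 3.09631 + 4.79356 + 4.94745 = 13.83732
Tail: a^4/(4!(1−ρ)) = 91.91295/(24·0.2259) = 16.95138
P₀ = 1/(13.83732 + 16.95138) = 1/30.78870 = 0.032479

Final: 0.032479


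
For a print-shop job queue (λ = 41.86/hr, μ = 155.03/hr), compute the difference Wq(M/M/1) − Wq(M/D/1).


ρ = 41.86/155.03 = 0.2700
Wq(M/M/1) = ρ/(μ−λ) = 0.2700/113.17 = 0.002386 hr
Wq(M/D/1) = ρ/(2(μ−λ)) = 0.001193 hr
Savings = 0.002386 − 0.001193 = 0.001193 hr

Final: 0.001193 hr


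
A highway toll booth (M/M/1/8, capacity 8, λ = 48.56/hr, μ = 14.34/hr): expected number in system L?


ρ = 48.56/14.34 = 3.3863
L = ρ[1 − (K+1)ρ^K + Kρ^(K+1)] / [(1−ρ)(1−ρ^(K+1))]
Numerator: 3.3863·(1 − 9·17291.641140 + 8·58555.236665) = 1059306.001084
Denominator: (-2.3863)·(-58554.236665) = 139729.845095
L = 1059306.001084/139729.845095 = 7.5811

Final: 7.5811


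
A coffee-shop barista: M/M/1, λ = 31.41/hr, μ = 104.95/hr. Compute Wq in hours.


ρ = 31.41/104.95 = 0.2993
Wq = ρ/(μ−λ) = 0.2993/(104.95 − 31.41) = 0.2993/73.54 = 0.004070 hr

Final: 0.004070 hr


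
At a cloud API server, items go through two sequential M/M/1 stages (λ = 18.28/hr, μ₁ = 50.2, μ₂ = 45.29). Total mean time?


Each node sees arrival rate λ = 18.28/hr (tandem ⇒ throughput preserved).
W₁ = 1/(μ₁−λ) = 1/(50.2−18.28) = 0.03133 hr
W₂ = 1/(μ₂−λ) = 1/(45.29−18.28) = 0.03702 hr
W_total = W₁ + W₂ = 0.03133 + 0.03702 = 0.06835 hr

Final: 0.06835 hr


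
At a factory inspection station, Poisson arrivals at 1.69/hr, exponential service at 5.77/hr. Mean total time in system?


W = 1/(μ−λ) = 1/(5.77 − 1.69) = 1/4.08 = 0.2451 hr

Final: 0.2451 hr


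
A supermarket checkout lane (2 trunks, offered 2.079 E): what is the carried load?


B(2,2.079) = 0.412418 (Erlang-B)
Carried load = a(1 − B) = 2.079·(1 − 0.412418) = 2.079·0.587582 = 1.2216 E

Final: 1.2216 Erlangs


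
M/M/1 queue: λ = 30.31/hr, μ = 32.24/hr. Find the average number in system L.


ρ = λ/μ = 30.31/32.24 = 0.9401
L = ρ/(1−ρ) = 0.9401/(1 − 0.9401) = 0.9401/0.05986 = 15.7047

Final: 15.7047


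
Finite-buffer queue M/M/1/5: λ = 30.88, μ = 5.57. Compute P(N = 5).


ρ = λ/μ = 30.88/5.57 = 5.5440
P_K = (1−ρ)ρ^K/(1−ρ^(K+1)) = (-4.5440·5237.336550)/(1 − 29035.718611)
= -23798.382061/-29034.718611 = 0.819653

Final: 0.819653


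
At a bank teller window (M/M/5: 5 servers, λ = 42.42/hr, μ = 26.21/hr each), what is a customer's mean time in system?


a = 1.6185; ρ = 0.3237; P₀ = 0.197727
Lq = P₀·a^c·ρ/(c!(1−ρ)²) = 0.01295
Wq = Lq/λ = 0.01295/42.42 = 0.0003053 hr
W = Wq + 1/μ = 0.0003053 + 0.03815 = 0.03846 hr

Final: 0.03846 hr


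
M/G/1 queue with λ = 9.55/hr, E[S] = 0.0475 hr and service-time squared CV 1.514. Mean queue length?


ρ = λ·E[S] = 9.55·0.0475 = 0.4536
Lq = ρ²(1+C_s²)/(2(1−ρ)) = 0.2058·(1+1.514)/(2·0.5464)
= 0.2058·2.5140/1.0927 = 0.47341

Final: 0.47341


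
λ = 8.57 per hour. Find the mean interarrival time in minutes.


Mean interarrival time = 1/λ = 1/8.57 hour = 0.11669 hour
In minutes: 0.11669 × 60 = 7.0012 min

Final: 7.0012 min


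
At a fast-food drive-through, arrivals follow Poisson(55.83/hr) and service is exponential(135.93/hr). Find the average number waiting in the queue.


ρ = 55.83/135.93 = 0.4107
Lq = ρ²/(1−ρ) = 0.1687/0.5893 = 0.2863

Final: 0.2863


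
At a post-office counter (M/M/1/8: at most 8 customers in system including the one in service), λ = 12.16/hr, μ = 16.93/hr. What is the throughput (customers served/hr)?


ρ = 0.7183; P_K = (1−ρ)ρ^8/(1−ρ^9) = 0.021026
λ_eff = λ(1 − P_K) = 12.16·(1 − 0.021026) = 12.16·0.978974 = 11.9043 /hr

Final: 11.9043 /hr


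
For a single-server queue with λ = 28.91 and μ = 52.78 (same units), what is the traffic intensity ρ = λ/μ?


ρ = λ/μ = 28.91/52.78 = 0.5477

Final: 0.5477


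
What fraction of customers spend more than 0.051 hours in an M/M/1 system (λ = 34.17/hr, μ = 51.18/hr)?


W ~ Exponential(μ−λ) for M/M/1.
μ − λ = 51.18 − 34.17 = 17.0100
P(W > t) = e^{−(μ−λ)t} = e^{−0.8675} = 0.419996

Final: 0.419996


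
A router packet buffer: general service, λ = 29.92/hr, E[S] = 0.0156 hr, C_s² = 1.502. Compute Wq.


ρ = λ·E[S] = 29.92·0.0156 = 0.4668
E[S²] = E[S]²(1+C_s²) = 0.0156²·(1+1.502) = 0.0006089
Wq = λ·E[S²]/(2(1−ρ)) = 29.92·0.0006089/(2·0.5332) = 0.01708 hr

Final: 0.01708 hr


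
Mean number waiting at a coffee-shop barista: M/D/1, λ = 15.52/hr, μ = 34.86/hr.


ρ = 15.52/34.86 = 0.4452
M/D/1: Lq = ρ²/(2(1−ρ)) = 0.1982/(2·0.5548) = 0.17864

Final: 0.17864


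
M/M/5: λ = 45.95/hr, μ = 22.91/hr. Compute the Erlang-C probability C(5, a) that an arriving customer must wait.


a = λ/μ = 2.0057; ρ = a/5 = 0.4011
P₀ = 0.133553 (from M/M/c formula)
C(c,a) = [a^c/(c!(1−ρ))]·P₀ = [32.45653/(120·0.5989)]·0.133553
= 0.45164·0.133553 = 0.060318

Final: 0.060318


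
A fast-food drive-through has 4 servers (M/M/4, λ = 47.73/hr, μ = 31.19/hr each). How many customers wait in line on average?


a = λ/μ = 1.5303; ρ = a/4 = 0.3826
P₀ = 0.214198
Lq = P₀·a^c·ρ / (c!·(1−ρ)²) = 0.214198·5.48409·0.3826/(24·0.38121)
= 0.04912

Final: 0.04912


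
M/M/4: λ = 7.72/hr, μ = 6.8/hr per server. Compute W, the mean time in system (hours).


a = 1.1353; ρ = 0.2838; P₀ = 0.320485
Lq = P₀·a^c·ρ/(c!(1−ρ)²) = 0.01228
Wq = Lq/λ = 0.01228/7.72 = 0.001590 hr
W = Wq + 1/μ = 0.001590 + 0.14706 = 0.14865 hr

Final: 0.14865 hr


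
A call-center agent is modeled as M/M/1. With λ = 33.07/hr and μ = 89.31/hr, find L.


ρ = λ/μ = 33.07/89.31 = 0.3703
L = ρ/(1−ρ) = 0.3703/(1 − 0.3703) = 0.3703/0.6297 = 0.5880

Final: 0.5880


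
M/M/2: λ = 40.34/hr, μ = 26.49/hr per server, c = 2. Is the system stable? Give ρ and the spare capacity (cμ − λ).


Total capacity cμ = 2·26.49 = 52.98/hr
ρ = λ/(cμ) = 40.34/52.98 = 0.7614
Stable ⇔ ρ < 1: YES
Spare capacity = cμ − λ = 52.98 − 40.34 = 12.64/hr

Final: ρ = 0.7614; stable; margin = 12.64/hr


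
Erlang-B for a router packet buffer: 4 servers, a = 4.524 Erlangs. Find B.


B(c,a) = (a^c/c!) / Σ_{k=0}^{c} a^k/k!
a^4/4! = 17.453364
Σ terms (k=0..4): 1.00000 + 4.52400 + 10.23329 + 15.43180 + 17.45336 = 48.642450
B = 17.453364/48.642450 = 0.358809

Final: 0.358809


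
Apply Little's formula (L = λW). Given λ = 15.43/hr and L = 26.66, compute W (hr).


W = L/λ = 26.66/15.43 = 1.7278 hr

Final: 1.7278 hr


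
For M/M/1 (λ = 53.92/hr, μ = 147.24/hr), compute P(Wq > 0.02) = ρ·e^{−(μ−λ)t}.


ρ = 53.92/147.24 = 0.3662
P(Wq > t) = ρ·e^{−(μ−λ)t} = 0.3662·e^{−1.8664}
= 0.3662·0.154680 = 0.056644

Final: 0.056644


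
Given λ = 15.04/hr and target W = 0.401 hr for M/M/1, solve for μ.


W = 1/(μ−λ) ⇒ μ − λ = 1/W = 1/0.401 = 2.4938
μ = λ + 1/W = 15.04 + 2.4938 = 17.5338 per hr

Final: 17.5338 /hr


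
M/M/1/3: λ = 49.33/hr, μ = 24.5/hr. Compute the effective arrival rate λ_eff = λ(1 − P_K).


ρ = 2.0135; P_K = (1−ρ)ρ^3/(1−ρ^4) = 0.535955
λ_eff = λ(1 − P_K) = 49.33·(1 − 0.535955) = 49.33·0.464045 = 22.8914 /hr

Final: 22.8914 /hr


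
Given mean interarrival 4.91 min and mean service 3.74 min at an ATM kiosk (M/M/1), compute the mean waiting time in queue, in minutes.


λ = 60/4.91 = 12.2200 /hr
μ = 60/3.74 = 16.0428 /hr
ρ = λ/μ = 12.2200/16.0428 = 0.7617
Wq = ρ/(μ−λ) = 0.7617/(16.0428−12.2200) = 0.19925 hr
In minutes: 0.19925·60 = 11.955 min

Final: 11.955 min


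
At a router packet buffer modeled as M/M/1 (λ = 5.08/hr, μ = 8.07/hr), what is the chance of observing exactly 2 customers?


ρ = 5.08/8.07 = 0.6295
P_n = (1−ρ)·ρ^n = (1 − 0.6295)·0.6295^2 = 0.3705·0.396260 = 0.146818

Final: 0.146818


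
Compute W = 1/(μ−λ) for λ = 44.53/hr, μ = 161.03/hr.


W = 1/(μ−λ) = 1/(161.03 − 44.53) = 1/116.50 = 0.008584 hr

Final: 0.008584 hr


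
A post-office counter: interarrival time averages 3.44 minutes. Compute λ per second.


λ = 1/(interarrival time) in consistent units.
1 second = 0.0166667 min, so λ = 0.0166667/3.44 = 0.004845 per second

Final: 0.004845 /sec


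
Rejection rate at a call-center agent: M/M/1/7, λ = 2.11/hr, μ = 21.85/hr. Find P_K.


ρ = λ/μ = 2.11/21.85 = 0.09657
P_K = (1−ρ)ρ^K/(1−ρ^(K+1)) = (0.9034·0.00000007831)/(1 − 0.000000007562)
= 0.00000007075/1.000000 = 0.00000007075

Final: 0.00000007075


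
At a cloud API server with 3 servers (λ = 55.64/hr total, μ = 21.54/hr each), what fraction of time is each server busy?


ρ = λ/(cμ) = 55.64/(3·21.54) = 55.64/64.62 = 0.8610

Final: 0.8610


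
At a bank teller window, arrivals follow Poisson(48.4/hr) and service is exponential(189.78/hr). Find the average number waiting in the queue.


ρ = 48.4/189.78 = 0.2550
Lq = ρ²/(1−ρ) = 0.06504/0.7450 = 0.08731

Final: 0.08731


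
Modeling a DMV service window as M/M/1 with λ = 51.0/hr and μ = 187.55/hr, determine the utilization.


ρ = λ/μ = 51.0/187.55 = 0.2719

Final: 0.2719


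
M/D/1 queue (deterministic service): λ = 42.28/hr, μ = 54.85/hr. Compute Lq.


ρ = 42.28/54.85 = 0.7708
M/D/1: Lq = ρ²/(2(1−ρ)) = 0.5942/(2·0.2292) = 1.29637

Final: 1.29637


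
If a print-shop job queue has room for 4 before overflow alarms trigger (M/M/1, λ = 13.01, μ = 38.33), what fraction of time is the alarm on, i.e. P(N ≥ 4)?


ρ = 13.01/38.33 = 0.3394
P(N ≥ n) = ρ^n = 0.3394^4 = 0.013273

Final: 0.013273


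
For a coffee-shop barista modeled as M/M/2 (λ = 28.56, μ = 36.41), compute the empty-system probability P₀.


a = λ/μ = 28.56/36.41 = 0.7844; ρ = a/c = 0.3922
Σ_{k=0}^{1} a^k/k! (terms k=0..1) = 1.00000 + 0.78440 = 1.78440
Tail: a^2/(2!(1−ρ)) = 0.61528/(2·0.6078) = 0.50616
P₀ = 1/(1.78440 + 0.50616) = 1/2.29056 = 0.436575

Final: 0.436575


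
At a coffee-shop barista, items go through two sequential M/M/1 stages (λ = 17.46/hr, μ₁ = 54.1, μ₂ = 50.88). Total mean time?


Each node sees arrival rate λ = 17.46/hr (tandem ⇒ throughput preserved).
W₁ = 1/(μ₁−λ) = 1/(54.1−17.46) = 0.02729 hr
W₂ = 1/(μ₂−λ) = 1/(50.88−17.46) = 0.02992 hr
W_total = W₁ + W₂ = 0.02729 + 0.02992 = 0.05721 hr

Final: 0.05721 hr


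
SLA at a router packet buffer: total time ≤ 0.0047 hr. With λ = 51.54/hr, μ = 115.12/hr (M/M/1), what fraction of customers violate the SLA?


W ~ Exponential(μ−λ) for M/M/1.
μ − λ = 115.12 − 51.54 = 63.5800
P(W > t) = e^{−(μ−λ)t} = e^{−0.2988} = 0.741688

Final: 0.741688


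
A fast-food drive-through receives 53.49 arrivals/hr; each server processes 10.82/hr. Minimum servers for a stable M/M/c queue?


Stability requires cμ > λ ⇔ c > λ/μ.
λ/μ = 53.49/10.82 = 4.9436
Minimum integer c = ⌊4.9436⌋ + 1 = 5
Check: 5·10.82 = 54.10 > 53.49, while 4·10.82 = 43.28 ≤ 53.49

Final: 5 servers


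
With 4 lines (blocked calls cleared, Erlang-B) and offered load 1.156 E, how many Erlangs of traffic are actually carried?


B(4,1.156) = 0.023576 (Erlang-B)
Carried load = a(1 − B) = 1.156·(1 − 0.023576) = 1.156·0.976424 = 1.1287 E

Final: 1.1287 Erlangs


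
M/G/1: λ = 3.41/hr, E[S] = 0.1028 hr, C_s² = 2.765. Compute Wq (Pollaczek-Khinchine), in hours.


ρ = λ·E[S] = 3.41·0.1028 = 0.3505
E[S²] = E[S]²(1+C_s²) = 0.1028²·(1+2.765) = 0.039788
Wq = λ·E[S²]/(2(1−ρ)) = 3.41·0.039788/(2·0.6495) = 0.10445 hr

Final: 0.10445 hr


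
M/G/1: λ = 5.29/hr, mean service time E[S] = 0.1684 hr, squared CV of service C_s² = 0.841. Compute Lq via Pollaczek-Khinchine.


ρ = λ·E[S] = 5.29·0.1684 = 0.8908
Lq = ρ²(1+C_s²)/(2(1−ρ)) = 0.7936·(1+0.841)/(2·0.1092)
= 0.7936·1.8410/0.2183 = 6.69175

Final: 6.69175


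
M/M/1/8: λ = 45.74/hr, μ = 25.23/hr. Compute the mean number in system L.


ρ = 45.74/25.23 = 1.8129
L = ρ[1 − (K+1)ρ^K + Kρ^(K+1)] / [(1−ρ)(1−ρ^(K+1))]
Numerator: 1.8129·(1 − 9·116.689365 + 8·211.548616) = 1166.043016
Denominator: (-0.8129)·(-210.548616) = 171.159418
L = 1166.043016/171.159418 = 6.8126

Final: 6.8126


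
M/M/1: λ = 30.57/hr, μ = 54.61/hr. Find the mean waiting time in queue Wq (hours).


ρ = 30.57/54.61 = 0.5598
Wq = ρ/(μ−λ) = 0.5598/(54.61 − 30.57) = 0.5598/24.04 = 0.02329 hr

Final: 0.02329 hr


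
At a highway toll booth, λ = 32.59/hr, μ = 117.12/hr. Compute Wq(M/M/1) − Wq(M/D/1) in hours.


ρ = 32.59/117.12 = 0.2783
Wq(M/M/1) = ρ/(μ−λ) = 0.2783/84.53 = 0.003292 hr
Wq(M/D/1) = ρ/(2(μ−λ)) = 0.001646 hr
Savings = 0.003292 − 0.001646 = 0.001646 hr

Final: 0.001646 hr


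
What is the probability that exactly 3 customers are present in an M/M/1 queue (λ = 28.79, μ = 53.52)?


ρ = 28.79/53.52 = 0.5379
P_n = (1−ρ)·ρ^n = (1 − 0.5379)·0.5379^3 = 0.4621·0.155660 = 0.071926

Final: 0.071926


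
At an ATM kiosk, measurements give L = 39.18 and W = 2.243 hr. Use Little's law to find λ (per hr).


λ = L/W = 39.18/2.243 = 17.4677 /hr

Final: 17.4677 /hr


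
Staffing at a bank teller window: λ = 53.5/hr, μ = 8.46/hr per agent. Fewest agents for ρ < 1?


Stability requires cμ > λ ⇔ c > λ/μ.
λ/μ = 53.5/8.46 = 6.3239
Minimum integer c = ⌊6.3239⌋ + 1 = 7
Check: 7·8.46 = 59.22 > 53.5, while 6·8.46 = 50.76 ≤ 53.5

Final: 7 servers


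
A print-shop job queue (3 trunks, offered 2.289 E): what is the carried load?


B(3,2.289) = 0.252778 (Erlang-B)
Carried load = a(1 − B) = 2.289·(1 − 0.252778) = 2.289·0.747222 = 1.7104 E

Final: 1.7104 Erlangs


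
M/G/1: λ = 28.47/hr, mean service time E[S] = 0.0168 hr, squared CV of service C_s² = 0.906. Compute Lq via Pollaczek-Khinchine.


ρ = λ·E[S] = 28.47·0.0168 = 0.4783
Lq = ρ²(1+C_s²)/(2(1−ρ)) = 0.2288·(1+0.906)/(2·0.5217)
= 0.2288·1.9060/1.0434 = 0.41789

Final: 0.41789


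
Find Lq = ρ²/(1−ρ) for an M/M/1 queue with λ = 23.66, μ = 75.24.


ρ = 23.66/75.24 = 0.3145
Lq = ρ²/(1−ρ) = 0.09889/0.6855 = 0.1442

Final: 0.1442


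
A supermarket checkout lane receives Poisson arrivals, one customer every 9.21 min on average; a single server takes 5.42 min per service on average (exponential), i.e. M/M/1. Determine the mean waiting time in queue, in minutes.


λ = 60/9.21 = 6.5147 /hr
μ = 60/5.42 = 11.0701 /hr
ρ = λ/μ = 6.5147/11.0701 = 0.5885
Wq = ρ/(μ−λ) = 0.5885/(11.0701−6.5147) = 0.12918 hr
In minutes: 0.12918·60 = 7.751 min

Final: 7.751 min


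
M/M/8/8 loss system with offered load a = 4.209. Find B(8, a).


B(c,a) = (a^c/c!) / Σ_{k=0}^{c} a^k/k!
a^8/8! = 2.442929
Σ terms (k=0..8): 1.00000 + 4.20900 + 8.85784 + 12.42755 + 13.07689 + 11.00813 + 7.72220 + 4.64325 + 2.44293 = 65.387784
B = 2.442929/65.387784 = 0.037361

Final: 0.037361


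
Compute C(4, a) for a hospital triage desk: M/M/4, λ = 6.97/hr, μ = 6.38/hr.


a = λ/μ = 1.0925; ρ = a/4 = 0.2731
P₀ = 0.334650 (from M/M/c formula)
C(c,a) = [a^c/(c!(1−ρ))]·P₀ = [1.42445/(24·0.7269)]·0.334650
= 0.08165·0.334650 = 0.027325

Final: 0.027325


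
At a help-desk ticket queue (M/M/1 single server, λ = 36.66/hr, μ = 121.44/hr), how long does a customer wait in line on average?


ρ = 36.66/121.44 = 0.3019
Wq = ρ/(μ−λ) = 0.3019/(121.44 − 36.66) = 0.3019/84.78 = 0.003561 hr

Final: 0.003561 hr


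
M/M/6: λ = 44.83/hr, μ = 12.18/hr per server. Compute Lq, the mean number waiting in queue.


a = λ/μ = 3.6806; ρ = a/6 = 0.6134
P₀ = 0.023825
Lq = P₀·a^c·ρ / (c!·(1−ρ)²) = 0.023825·2486.15787·0.6134/(720·0.14943)
= 0.33772

Final: 0.33772


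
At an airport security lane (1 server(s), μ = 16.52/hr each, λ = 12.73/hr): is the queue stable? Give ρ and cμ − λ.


Total capacity cμ = 1·16.52 = 16.52/hr
ρ = λ/(cμ) = 12.73/16.52 = 0.7706
Stable ⇔ ρ < 1: YES
Spare capacity = cμ − λ = 16.52 − 12.73 = 3.79/hr

Final: ρ = 0.7706; stable; margin = 3.79/hr


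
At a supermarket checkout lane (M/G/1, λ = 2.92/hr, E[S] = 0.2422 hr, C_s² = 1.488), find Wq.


ρ = λ·E[S] = 2.92·0.2422 = 0.7072
E[S²] = E[S]²(1+C_s²) = 0.2422²·(1+1.488) = 0.145948
Wq = λ·E[S²]/(2(1−ρ)) = 2.92·0.145948/(2·0.2928) = 0.72781 hr

Final: 0.72781 hr


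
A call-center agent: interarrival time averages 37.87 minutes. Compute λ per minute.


λ = 1/(interarrival time) in consistent units.
1 minute = 1 min, so λ = 1/37.87 = 0.02641 per minute

Final: 0.02641 /min


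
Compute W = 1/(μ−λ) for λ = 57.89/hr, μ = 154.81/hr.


W = 1/(μ−λ) = 1/(154.81 − 57.89) = 1/96.92 = 0.01032 hr

Final: 0.01032 hr


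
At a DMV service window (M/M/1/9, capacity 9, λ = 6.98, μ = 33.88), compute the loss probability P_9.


ρ = λ/μ = 6.98/33.88 = 0.2060
P_K = (1−ρ)ρ^K/(1−ρ^(K+1)) = (0.7940·0.0000006687)/(1 − 0.0000001378)
= 0.0000005309/1.000000 = 0.0000005309

Final: 0.0000005309


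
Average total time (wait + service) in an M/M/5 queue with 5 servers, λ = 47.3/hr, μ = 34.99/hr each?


a = 1.3518; ρ = 0.2704; P₀ = 0.258536
Lq = P₀·a^c·ρ/(c!(1−ρ)²) = 0.004939
Wq = Lq/λ = 0.004939/47.3 = 0.0001044 hr
W = Wq + 1/μ = 0.0001044 + 0.02858 = 0.02868 hr

Final: 0.02868 hr


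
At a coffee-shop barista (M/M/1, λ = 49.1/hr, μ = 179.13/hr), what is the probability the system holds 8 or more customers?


ρ = 49.1/179.13 = 0.2741
P(N ≥ n) = ρ^n = 0.2741^8 = 0.00003186

Final: 0.00003186


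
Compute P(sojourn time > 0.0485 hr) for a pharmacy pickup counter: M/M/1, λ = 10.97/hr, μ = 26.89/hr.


W ~ Exponential(μ−λ) for M/M/1.
μ − λ = 26.89 − 10.97 = 15.9200
P(W > t) = e^{−(μ−λ)t} = e^{−0.7721} = 0.462033

Final: 0.462033


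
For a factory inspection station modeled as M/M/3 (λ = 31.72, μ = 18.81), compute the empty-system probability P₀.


a = λ/μ = 31.72/18.81 = 1.6863; ρ = a/c = 0.5621
Σ_{k=0}^{2} a^k/k! (terms k=0..2) = 1.00000 + 1.68634 + 1.42187 = 4.10820
Tail: a^3/(3!(1−ρ)) = 4.79549/(6·0.4379) = 1.82524
P₀ = 1/(4.10820 + 1.82524) = 1/5.93344 = 0.168536

Final: 0.168536


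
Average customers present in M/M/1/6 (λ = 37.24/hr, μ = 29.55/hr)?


ρ = 37.24/29.55 = 1.2602
L = ρ[1 − (K+1)ρ^K + Kρ^(K+1)] / [(1−ρ)(1−ρ^(K+1))]
Numerator: 1.2602·(1 − 7·4.006020 + 6·5.048534) = 4.094592
Denominator: (-0.2602)·(-4.048534) = 1.053578
L = 4.094592/1.053578 = 3.8864

Final: 3.8864


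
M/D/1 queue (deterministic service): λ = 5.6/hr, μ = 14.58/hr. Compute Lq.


ρ = 5.6/14.58 = 0.3841
M/D/1: Lq = ρ²/(2(1−ρ)) = 0.1475/(2·0.6159) = 0.11976

Final: 0.11976


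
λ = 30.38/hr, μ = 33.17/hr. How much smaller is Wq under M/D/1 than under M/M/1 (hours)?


ρ = 30.38/33.17 = 0.9159
Wq(M/M/1) = ρ/(μ−λ) = 0.9159/2.79 = 0.32828 hr
Wq(M/D/1) = ρ/(2(μ−λ)) = 0.16414 hr
Savings = 0.32828 − 0.16414 = 0.16414 hr

Final: 0.16414 hr


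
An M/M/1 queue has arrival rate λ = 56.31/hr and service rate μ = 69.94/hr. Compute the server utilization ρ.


ρ = λ/μ = 56.31/69.94 = 0.8051

Final: 0.8051


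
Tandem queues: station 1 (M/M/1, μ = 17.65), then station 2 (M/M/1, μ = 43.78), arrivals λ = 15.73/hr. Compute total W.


Each node sees arrival rate λ = 15.73/hr (tandem ⇒ throughput preserved).
W₁ = 1/(μ₁−λ) = 1/(17.65−15.73) = 0.52083 hr
W₂ = 1/(μ₂−λ) = 1/(43.78−15.73) = 0.03565 hr
W_total = W₁ + W₂ = 0.52083 + 0.03565 = 0.55648 hr

Final: 0.55648 hr


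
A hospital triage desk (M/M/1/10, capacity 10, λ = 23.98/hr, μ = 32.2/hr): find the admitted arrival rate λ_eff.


ρ = 0.7447; P_K = (1−ρ)ρ^10/(1−ρ^11) = 0.013940
λ_eff = λ(1 − P_K) = 23.98·(1 − 0.013940) = 23.98·0.986060 = 23.6457 /hr

Final: 23.6457 /hr


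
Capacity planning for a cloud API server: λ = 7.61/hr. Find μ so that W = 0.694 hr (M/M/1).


W = 1/(μ−λ) ⇒ μ − λ = 1/W = 1/0.694 = 1.4409
μ = λ + 1/W = 7.61 + 1.4409 = 9.0509 per hr

Final: 9.0509 /hr


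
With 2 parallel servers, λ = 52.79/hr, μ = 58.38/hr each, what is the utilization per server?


ρ = λ/(cμ) = 52.79/(2·58.38) = 52.79/116.76 = 0.4521

Final: 0.4521


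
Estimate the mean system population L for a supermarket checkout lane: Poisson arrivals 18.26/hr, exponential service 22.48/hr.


ρ = λ/μ = 18.26/22.48 = 0.8123
L = ρ/(1−ρ) = 0.8123/(1 − 0.8123) = 0.8123/0.1877 = 4.3270

Final: 4.3270


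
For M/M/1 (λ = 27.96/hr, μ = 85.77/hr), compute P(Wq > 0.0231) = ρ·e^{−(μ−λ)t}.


ρ = 27.96/85.77 = 0.3260
P(Wq > t) = ρ·e^{−(μ−λ)t} = 0.3260·e^{−1.3354}
= 0.3260·0.263050 = 0.085751

Final: 0.085751


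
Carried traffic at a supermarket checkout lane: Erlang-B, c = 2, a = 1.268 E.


B(2,1.268) = 0.261698 (Erlang-B)
Carried load = a(1 − B) = 1.268·(1 − 0.261698) = 1.268·0.738302 = 0.9362 E

Final: 0.9362 Erlangs
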